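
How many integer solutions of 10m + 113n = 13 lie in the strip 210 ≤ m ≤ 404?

2

gcd(113, 10):
  113 = 11·10 + 3
  10 = 3·3 + 1
  3 = 3·1
so gcd(113, 10) = 1.
Back-substitute for Bézout coefficients:
  1 = 10 - 3·3
  ... = 10·(34) + 113·(-3)
Scale by 13: particular solution (442, -39); reduce m mod 113: (103, -9).
General solution: m = 103 + 113t, n = -9 - 10t for integer t.
210 ≤ 103 + 113t ≤ 404 gives t ∈ [1, 2], which is 2 values.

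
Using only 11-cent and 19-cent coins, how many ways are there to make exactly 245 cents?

Need nonnegative integers with 11j + 19k = 245.
gcd(11, 19) = 1, and 11·(7) + 19·(-4) = 1.
So (j₀, k₀) = (1715, -980); general j = 1715 + 19t, k = -980 - 11t.
j ≥ 0 ⇒ t ≥ -90; k ≥ 0 ⇒ t ≤ -90. That's 1 value of t.

1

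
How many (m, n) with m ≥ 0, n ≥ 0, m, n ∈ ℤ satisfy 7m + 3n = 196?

10

gcd(7, 3) = 1.
By Bézout, 7×(1) + 3×(-2) = 1.
One solution: (1, 63).
General: m = 1 + 3t, n = 63 - 7t.
m ≥ 0 ⇒ t ≥ 0; n ≥ 0 ⇒ t ≤ 9. So t ∈ [0, 9]: 10 solutions.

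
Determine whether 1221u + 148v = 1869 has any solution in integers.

gcd(1221, 148) = 37  (1221 = 8·148 + 37, 148 = 4·37).
37 does not divide 1869 (remainder 19), so no integer solutions.

no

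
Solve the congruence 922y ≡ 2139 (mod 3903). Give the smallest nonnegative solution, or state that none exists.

2538

gcd(3903, 922):
  3903 = 4·922 + 215
  922 = 4·215 + 62
  215 = 3·62 + 29
  62 = 2·29 + 4
  29 = 7·4 + 1
  4 = 4·1
so gcd(3903, 922) = 1.
1 divides 2139, so solutions exist.
Back-substitute for Bézout coefficients:
  1 = 29 - 7·4
  ... = 922·(-944) + 3903·(223)
So 922·(-944) ≡ 1 (mod 3903); multiply by 2139: y ≡ -2019216 (mod 3903).
Smallest nonnegative: y = -2019216 mod 3903 = 2538.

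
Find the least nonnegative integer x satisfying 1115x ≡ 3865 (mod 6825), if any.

gcd(6825, 1115):
  6825 = 6·1115 + 135
  1115 = 8·135 + 35
  135 = 3·35 + 30
  35 = 1·30 + 5
  30 = 6·5
so gcd(6825, 1115) = 5.
5 divides 3865, so solutions exist.
Back-substitute for Bézout coefficients:
  5 = 35 - 1·30
  ... = 1115·(202) + 6825·(-33)
So 1115·(202) ≡ 5 (mod 6825); multiply by 773: x ≡ 156146 (mod 1365).
Smallest nonnegative: x = 156146 mod 1365 = 536.

536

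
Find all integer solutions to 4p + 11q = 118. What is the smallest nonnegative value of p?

gcd(11, 4) = 1.
1 divides 118, so solutions exist.
By Bézout, 4·(3) + 11·(-1) = 1.
Scale by 118/1 = 118: (p₀, q₀) = (354, -118).
General solution: p = 354 + 11t, q = -118 - 4t for integer t.
p ≥ 0: smallest is 354 mod 11 = 2 (at t = -32), with q = 10.

2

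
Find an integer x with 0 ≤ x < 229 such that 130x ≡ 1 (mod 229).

gcd(229, 130):
  229 = 1×130 + 99
  130 = 1×99 + 31
  99 = 3×31 + 6
  31 = 5×6 + 1
  6 = 6×1
so gcd(229, 130) = 1.
Back-substitute for Bézout coefficients:
  1 = 31 - 5×6
  ... = 130×(37) + 229×(-21)
So 130×37 ≡ 1 (mod 229), and 37 mod 229 = 37.

37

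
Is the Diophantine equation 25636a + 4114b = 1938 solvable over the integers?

gcd(25636, 4114):
  25636 = 6·4114 + 952
  4114 = 4·952 + 306
  952 = 3·306 + 34
  306 = 9·34
so gcd(25636, 4114) = 34.
34 divides 1938, so integer solutions exist.

yes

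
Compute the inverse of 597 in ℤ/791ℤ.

gcd(791, 597) = 1.
By Bézout, 597*(53) + 791*(-40) = 1.
So 597*53 ≡ 1 (mod 791), and 53 mod 791 = 53.

53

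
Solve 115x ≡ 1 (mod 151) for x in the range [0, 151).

gcd(151, 115) = 1  (151 = 1*115 + 36, 115 = 3*36 + 7, 36 = 5*7 + 1, 7 = 7*1).
Back-substituting, 115*(-21) + 151*(16) = 1.
So 115*-21 ≡ 1 (mod 151), and -21 mod 151 = 130.

130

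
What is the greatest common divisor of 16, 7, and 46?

1

gcd(16, 7) = 1.
gcd(1, 46) = 1.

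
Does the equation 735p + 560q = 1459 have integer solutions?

no

gcd(735, 560) = 35  (735 = 1×560 + 175, 560 = 3×175 + 35, 175 = 5×35).
35 does not divide 1459 (remainder 24), so no integer solutions.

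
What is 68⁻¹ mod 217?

gcd(217, 68):
  217 = 3·68 + 13
  68 = 5·13 + 3
  13 = 4·3 + 1
  3 = 3·1
so gcd(217, 68) = 1.
Back-substitute for Bézout coefficients:
  1 = 13 - 4·3
  ... = 68·(-67) + 217·(21)
So 68·-67 ≡ 1 (mod 217), and -67 mod 217 = 150.

150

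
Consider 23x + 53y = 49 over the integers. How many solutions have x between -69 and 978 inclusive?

gcd(53, 23) = 1.
By Bézout, 23·(-23) + 53·(10) = 1.
Particular solution: (39, -16).
General solution: x = 39 + 53t, y = -16 - 23t for integer t.
-69 ≤ 39 + 53t ≤ 978 gives t ∈ [-2, 17], which is 20 values.

20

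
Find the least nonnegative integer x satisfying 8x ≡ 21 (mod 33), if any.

gcd(33, 8) = 1.
1 divides 21, so solutions exist.
By Bézout, 8·(-4) + 33·(1) = 1.
So 8·(-4) ≡ 1 (mod 33); multiply by 21: x ≡ -84 (mod 33).
Smallest nonnegative: x = -84 mod 33 = 15.

15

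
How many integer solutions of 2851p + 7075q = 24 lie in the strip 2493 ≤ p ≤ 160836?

gcd(7075, 2851) = 1  (7075 = 2·2851 + 1373, 2851 = 2·1373 + 105, 1373 = 13·105 + 8, 105 = 13·8 + 1, 8 = 8·1).
Back-substituting, 2851·(876) + 7075·(-353) = 1.
Scale by 24: particular solution (21024, -8472); reduce p mod 7075: (6874, -2770).
General solution: p = 6874 + 7075t, q = -2770 - 2851t for integer t.
2493 ≤ 6874 + 7075t ≤ 160836 gives t ∈ [0, 21], which is 22 values.

22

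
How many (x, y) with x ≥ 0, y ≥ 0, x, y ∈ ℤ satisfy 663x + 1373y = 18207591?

20

gcd(1373, 663) = 1  (1373 = 2×663 + 47, 663 = 14×47 + 5, 47 = 9×5 + 2, 5 = 2×2 + 1, 2 = 2×1).
Back-substituting, 663×(555) + 1373×(-268) = 1.
Scale by 18207591: one solution is (10105213005, -4879634388). Reduce x mod 1373: (282, 13125).
General: x = 282 + 1373t, y = 13125 - 663t.
x ≥ 0 ⇒ t ≥ 0; y ≥ 0 ⇒ t ≤ 19. So t ∈ [0, 19]: 20 solutions.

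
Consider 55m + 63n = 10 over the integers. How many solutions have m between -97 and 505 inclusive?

10

gcd(63, 55):
  63 = 1×55 + 8
  55 = 6×8 + 7
  8 = 1×7 + 1
  7 = 7×1
so gcd(63, 55) = 1.
Back-substitute for Bézout coefficients:
  1 = 8 - 1×7
  ... = 55×(-8) + 63×(7)
Scale by 10: particular solution (-80, 70); reduce m mod 63: (46, -40).
General solution: m = 46 + 63t, n = -40 - 55t for integer t.
-97 ≤ 46 + 63t ≤ 505 gives t ∈ [-2, 7], which is 10 values.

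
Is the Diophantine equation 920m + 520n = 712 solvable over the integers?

no

gcd(920, 520):
  920 = 1·520 + 400
  520 = 1·400 + 120
  400 = 3·120 + 40
  120 = 3·40
so gcd(920, 520) = 40.
40 does not divide 712 (remainder 32), so no integer solutions.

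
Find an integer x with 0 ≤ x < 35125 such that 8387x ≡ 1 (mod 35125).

28198

gcd(35125, 8387):
  35125 = 4*8387 + 1577
  8387 = 5*1577 + 502
  1577 = 3*502 + 71
  502 = 7*71 + 5
  71 = 14*5 + 1
  5 = 5*1
so gcd(35125, 8387) = 1.
Back-substitute for Bézout coefficients:
  1 = 71 - 14*5
  ... = 8387*(-6927) + 35125*(1654)
So 8387*-6927 ≡ 1 (mod 35125), and -6927 mod 35125 = 28198.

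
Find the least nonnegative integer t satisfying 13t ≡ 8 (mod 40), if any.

16

gcd(40, 13):
  40 = 3×13 + 1
  13 = 13×1
so gcd(40, 13) = 1.
1 divides 8, so solutions exist.
Back-substitute for Bézout coefficients:
  1 = 40 - 3×13
  ... = 13×(-3) + 40×(1)
So 13×(-3) ≡ 1 (mod 40); multiply by 8: t ≡ -24 (mod 40).
Smallest nonnegative: t = -24 mod 40 = 16.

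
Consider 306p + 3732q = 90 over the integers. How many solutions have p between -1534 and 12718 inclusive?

gcd(3732, 306) = 6  (3732 = 12·306 + 60, 306 = 5·60 + 6, 60 = 10·6).
Back-substituting, 306·(61) + 3732·(-5) = 6.
Scale by 15: particular solution (915, -75); reduce p mod 622: (293, -24).
General solution: p = 293 + 622t, q = -24 - 51t for integer t.
-1534 ≤ 293 + 622t ≤ 12718 gives t ∈ [-2, 19], which is 22 values.

22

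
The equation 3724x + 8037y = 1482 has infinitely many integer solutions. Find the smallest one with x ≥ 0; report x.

gcd(8037, 3724):
  8037 = 2·3724 + 589
  3724 = 6·589 + 190
  589 = 3·190 + 19
  190 = 10·19
so gcd(8037, 3724) = 19.
19 divides 1482, so solutions exist.
Back-substitute for Bézout coefficients:
  19 = 589 - 3·190
  ... = 3724·(-41) + 8037·(19)
Scale by 1482/19 = 78: (x₀, y₀) = (-3198, 1482).
General solution: x = -3198 + 423t, y = 1482 - 196t for integer t.
x ≥ 0: smallest is -3198 mod 423 = 186 (at t = 8), with y = -86.

186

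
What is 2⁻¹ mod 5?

gcd(5, 2) = 1.
By Bézout, 2×(-2) + 5×(1) = 1.
So 2×-2 ≡ 1 (mod 5), and -2 mod 5 = 3.

3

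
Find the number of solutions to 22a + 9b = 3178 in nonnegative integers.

16

gcd(22, 9) = 1.
By Bézout, 22×(-2) + 9×(5) = 1.
One solution: (7, 336).
General: a = 7 + 9t, b = 336 - 22t.
a ≥ 0 ⇒ t ≥ 0; b ≥ 0 ⇒ t ≤ 15. So t ∈ [0, 15]: 16 solutions.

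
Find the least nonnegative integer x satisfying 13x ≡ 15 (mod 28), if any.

27

gcd(28, 13) = 1  (28 = 2·13 + 2, 13 = 6·2 + 1, 2 = 2·1).
1 divides 15, so solutions exist.
Back-substituting, 13·(13) + 28·(-6) = 1.
So 13·(13) ≡ 1 (mod 28); multiply by 15: x ≡ 195 (mod 28).
Smallest nonnegative: x = 195 mod 28 = 27.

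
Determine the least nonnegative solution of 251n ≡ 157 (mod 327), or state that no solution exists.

269

gcd(327, 251):
  327 = 1·251 + 76
  251 = 3·76 + 23
  76 = 3·23 + 7
  23 = 3·7 + 2
  7 = 3·2 + 1
  2 = 2·1
so gcd(327, 251) = 1.
1 divides 157, so solutions exist.
Back-substitute for Bézout coefficients:
  1 = 7 - 3·2
  ... = 251·(-142) + 327·(109)
So 251·(-142) ≡ 1 (mod 327); multiply by 157: n ≡ -22294 (mod 327).
Smallest nonnegative: n = -22294 mod 327 = 269.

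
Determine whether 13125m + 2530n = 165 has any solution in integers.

yes

gcd(13125, 2530) = 5.
5 divides 165, so integer solutions exist.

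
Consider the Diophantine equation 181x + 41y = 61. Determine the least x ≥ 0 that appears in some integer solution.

6

gcd(181, 41):
  181 = 4·41 + 17
  41 = 2·17 + 7
  17 = 2·7 + 3
  7 = 2·3 + 1
  3 = 3·1
so gcd(181, 41) = 1.
1 divides 61, so solutions exist.
Back-substitute for Bézout coefficients:
  1 = 7 - 2·3
  ... = 181·(-12) + 41·(53)
Scale by 61/1 = 61: (x₀, y₀) = (-732, 3233).
General solution: x = -732 + 41t, y = 3233 - 181t for integer t.
x ≥ 0: smallest is -732 mod 41 = 6 (at t = 18), with y = -25.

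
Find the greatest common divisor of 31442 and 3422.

gcd(31442, 3422):
  31442 = 9×3422 + 644
  3422 = 5×644 + 202
  644 = 3×202 + 38
  202 = 5×38 + 12
  38 = 3×12 + 2
  12 = 6×2
so gcd(31442, 3422) = 2.

2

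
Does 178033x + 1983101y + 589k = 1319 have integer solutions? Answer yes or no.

no

gcd(1983101, 178033):
  1983101 = 11×178033 + 24738
  178033 = 7×24738 + 4867
  24738 = 5×4867 + 403
  4867 = 12×403 + 31
  403 = 13×31
so gcd(1983101, 178033) = 31.
gcd(31, 589) = 31.
31 does not divide 1319 (remainder 17), so no integer solutions.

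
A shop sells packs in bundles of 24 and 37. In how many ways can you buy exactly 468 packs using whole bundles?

1

Need nonnegative integers with 24j + 37k = 468.
gcd(24, 37) = 1, and 24·(17) + 37·(-11) = 1.
So (j₀, k₀) = (7956, -5148); general j = 7956 + 37t, k = -5148 - 24t.
j ≥ 0 ⇒ t ≥ -215; k ≥ 0 ⇒ t ≤ -215. That's 1 value of t.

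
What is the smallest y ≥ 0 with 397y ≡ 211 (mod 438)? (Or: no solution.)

gcd(438, 397):
  438 = 1*397 + 41
  397 = 9*41 + 28
  41 = 1*28 + 13
  28 = 2*13 + 2
  13 = 6*2 + 1
  2 = 2*1
so gcd(438, 397) = 1.
1 divides 211, so solutions exist.
Back-substitute for Bézout coefficients:
  1 = 13 - 6*2
  ... = 397*(-203) + 438*(184)
So 397*(-203) ≡ 1 (mod 438); multiply by 211: y ≡ -42833 (mod 438).
Smallest nonnegative: y = -42833 mod 438 = 91.

91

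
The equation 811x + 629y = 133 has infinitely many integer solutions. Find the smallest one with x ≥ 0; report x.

gcd(811, 629):
  811 = 1*629 + 182
  629 = 3*182 + 83
  182 = 2*83 + 16
  83 = 5*16 + 3
  16 = 5*3 + 1
  3 = 3*1
so gcd(811, 629) = 1.
1 divides 133, so solutions exist.
Back-substitute for Bézout coefficients:
  1 = 16 - 5*3
  ... = 811*(197) + 629*(-254)
Scale by 133/1 = 133: (x₀, y₀) = (26201, -33782).
General solution: x = 26201 + 629t, y = -33782 - 811t for integer t.
x ≥ 0: smallest is 26201 mod 629 = 412 (at t = -41), with y = -531.

412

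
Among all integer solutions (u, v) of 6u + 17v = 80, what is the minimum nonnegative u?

2

gcd(17, 6):
  17 = 2×6 + 5
  6 = 1×5 + 1
  5 = 5×1
so gcd(17, 6) = 1.
1 divides 80, so solutions exist.
Back-substitute for Bézout coefficients:
  1 = 6 - 1×5
  ... = 6×(3) + 17×(-1)
Scale by 80/1 = 80: (u₀, v₀) = (240, -80).
General solution: u = 240 + 17t, v = -80 - 6t for integer t.
u ≥ 0: smallest is 240 mod 17 = 2 (at t = -14), with v = 4.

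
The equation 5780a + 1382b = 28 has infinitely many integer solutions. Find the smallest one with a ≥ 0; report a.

384

gcd(5780, 1382) = 2.
2 divides 28, so solutions exist.
By Bézout, 5780×(-170) + 1382×(711) = 2.
Scale by 28/2 = 14: (a₀, b₀) = (-2380, 9954).
General solution: a = -2380 + 691t, b = 9954 - 2890t for integer t.
a ≥ 0: smallest is -2380 mod 691 = 384 (at t = 4), with b = -1606.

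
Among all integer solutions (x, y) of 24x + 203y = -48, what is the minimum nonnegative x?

gcd(203, 24):
  203 = 8*24 + 11
  24 = 2*11 + 2
  11 = 5*2 + 1
  2 = 2*1
so gcd(203, 24) = 1.
1 divides -48, so solutions exist.
Back-substitute for Bézout coefficients:
  1 = 11 - 5*2
  ... = 24*(-93) + 203*(11)
Scale by -48/1 = -48: (x₀, y₀) = (4464, -528).
General solution: x = 4464 + 203t, y = -528 - 24t for integer t.
x ≥ 0: smallest is 4464 mod 203 = 201 (at t = -21), with y = -24.

201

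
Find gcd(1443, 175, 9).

gcd(1443, 175) = 1  (1443 = 8×175 + 43, 175 = 4×43 + 3, 43 = 14×3 + 1, 3 = 3×1).
gcd(1, 9) = 1.

1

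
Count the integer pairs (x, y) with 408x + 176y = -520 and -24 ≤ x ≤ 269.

13

gcd(408, 176):
  408 = 2*176 + 56
  176 = 3*56 + 8
  56 = 7*8
so gcd(408, 176) = 8.
Back-substitute for Bézout coefficients:
  8 = 176 - 3*56
  ... = 408*(-3) + 176*(7)
Scale by -65: particular solution (195, -455); reduce x mod 22: (19, -47).
General solution: x = 19 + 22t, y = -47 - 51t for integer t.
-24 ≤ 19 + 22t ≤ 269 gives t ∈ [-1, 11], which is 13 values.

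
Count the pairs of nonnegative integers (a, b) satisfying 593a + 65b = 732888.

gcd(593, 65):
  593 = 9*65 + 8
  65 = 8*8 + 1
  8 = 8*1
so gcd(593, 65) = 1.
Back-substitute for Bézout coefficients:
  1 = 65 - 8*8
  ... = 593*(-8) + 65*(73)
Scale by 732888: one solution is (-5863104, 53500824). Reduce a mod 65: (26, 11038).
General: a = 26 + 65t, b = 11038 - 593t.
a ≥ 0 ⇒ t ≥ 0; b ≥ 0 ⇒ t ≤ 18. So t ∈ [0, 18]: 19 solutions.

19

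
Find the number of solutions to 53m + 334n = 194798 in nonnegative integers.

11

gcd(334, 53) = 1.
By Bézout, 53·(-63) + 334·(10) = 1.
One solution: (222, 548).
General: m = 222 + 334t, n = 548 - 53t.
m ≥ 0 ⇒ t ≥ 0; n ≥ 0 ⇒ t ≤ 10. So t ∈ [0, 10]: 11 solutions.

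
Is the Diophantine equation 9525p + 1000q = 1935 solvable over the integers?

gcd(9525, 1000):
  9525 = 9·1000 + 525
  1000 = 1·525 + 475
  525 = 1·475 + 50
  475 = 9·50 + 25
  50 = 2·25
so gcd(9525, 1000) = 25.
25 does not divide 1935 (remainder 10), so no integer solutions.

no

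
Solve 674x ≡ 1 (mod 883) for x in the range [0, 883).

gcd(883, 674) = 1.
By Bézout, 674*(-169) + 883*(129) = 1.
So 674*-169 ≡ 1 (mod 883), and -169 mod 883 = 714.

714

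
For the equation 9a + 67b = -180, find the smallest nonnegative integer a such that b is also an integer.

gcd(67, 9) = 1.
1 divides -180, so solutions exist.
By Bézout, 9*(15) + 67*(-2) = 1.
Scale by -180/1 = -180: (a₀, b₀) = (-2700, 360).
General solution: a = -2700 + 67t, b = 360 - 9t for integer t.
a ≥ 0: smallest is -2700 mod 67 = 47 (at t = 41), with b = -9.

47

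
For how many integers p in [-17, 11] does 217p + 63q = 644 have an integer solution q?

3

gcd(217, 63):
  217 = 3×63 + 28
  63 = 2×28 + 7
  28 = 4×7
so gcd(217, 63) = 7.
Back-substitute for Bézout coefficients:
  7 = 63 - 2×28
  ... = 217×(-2) + 63×(7)
Scale by 92: particular solution (-184, 644); reduce p mod 9: (5, -7).
General solution: p = 5 + 9t, q = -7 - 31t for integer t.
-17 ≤ 5 + 9t ≤ 11 gives t ∈ [-2, 0], which is 3 values.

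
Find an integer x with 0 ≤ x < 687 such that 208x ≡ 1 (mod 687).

109

gcd(687, 208) = 1.
By Bézout, 208*(109) + 687*(-33) = 1.
So 208*109 ≡ 1 (mod 687), and 109 mod 687 = 109.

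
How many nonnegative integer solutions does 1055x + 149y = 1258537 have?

8

gcd(1055, 149) = 1.
By Bézout, 1055×(-62) + 149×(439) = 1.
One solution: (69, 7958).
General: x = 69 + 149t, y = 7958 - 1055t.
x ≥ 0 ⇒ t ≥ 0; y ≥ 0 ⇒ t ≤ 7. So t ∈ [0, 7]: 8 solutions.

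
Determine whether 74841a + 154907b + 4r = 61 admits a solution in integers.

yes

gcd(154907, 74841):
  154907 = 2*74841 + 5225
  74841 = 14*5225 + 1691
  5225 = 3*1691 + 152
  1691 = 11*152 + 19
  152 = 8*19
so gcd(154907, 74841) = 19.
gcd(19, 4) = 1.
1 divides 61, so integer solutions exist.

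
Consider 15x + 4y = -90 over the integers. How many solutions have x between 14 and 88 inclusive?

19

gcd(15, 4) = 1  (15 = 3*4 + 3, 4 = 1*3 + 1, 3 = 3*1).
Back-substituting, 15*(-1) + 4*(4) = 1.
Scale by -90: particular solution (90, -360); reduce x mod 4: (2, -30).
General solution: x = 2 + 4t, y = -30 - 15t for integer t.
14 ≤ 2 + 4t ≤ 88 gives t ∈ [3, 21], which is 19 values.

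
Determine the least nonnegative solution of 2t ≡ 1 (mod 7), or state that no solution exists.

gcd(7, 2) = 1.
1 divides 1, so solutions exist.
By Bézout, 2·(-3) + 7·(1) = 1.
So 2·(-3) ≡ 1 (mod 7); multiply by 1: t ≡ -3 (mod 7).
Smallest nonnegative: t = -3 mod 7 = 4.

4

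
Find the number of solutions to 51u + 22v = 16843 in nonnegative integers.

gcd(51, 22) = 1  (51 = 2·22 + 7, 22 = 3·7 + 1, 7 = 7·1).
Back-substituting, 51·(-3) + 22·(7) = 1.
Scale by 16843: one solution is (-50529, 117901). Reduce u mod 22: (5, 754).
General: u = 5 + 22t, v = 754 - 51t.
u ≥ 0 ⇒ t ≥ 0; v ≥ 0 ⇒ t ≤ 14. So t ∈ [0, 14]: 15 solutions.

15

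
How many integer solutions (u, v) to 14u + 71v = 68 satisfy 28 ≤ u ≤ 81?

0

gcd(71, 14) = 1.
By Bézout, 14·(-5) + 71·(1) = 1.
Particular solution: (15, -2).
General solution: u = 15 + 71t, v = -2 - 14t for integer t.
28 ≤ 15 + 71t ≤ 81 gives t ∈ [1, 0], which is 0 values.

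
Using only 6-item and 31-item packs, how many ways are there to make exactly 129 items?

Need nonnegative integers with 6j + 31k = 129.
gcd(6, 31) = 1, and 6·(-5) + 31·(1) = 1.
So (j₀, k₀) = (-645, 129); general j = -645 + 31t, k = 129 - 6t.
j ≥ 0 ⇒ t ≥ 21; k ≥ 0 ⇒ t ≤ 21. That's 1 value of t.

1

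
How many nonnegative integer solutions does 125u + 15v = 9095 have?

24

gcd(125, 15) = 5  (125 = 8*15 + 5, 15 = 3*5).
Back-substituting, 125*(1) + 15*(-8) = 5.
Scale by 1819: one solution is (1819, -14552). Reduce u mod 3: (1, 598).
General: u = 1 + 3t, v = 598 - 25t.
u ≥ 0 ⇒ t ≥ 0; v ≥ 0 ⇒ t ≤ 23. So t ∈ [0, 23]: 24 solutions.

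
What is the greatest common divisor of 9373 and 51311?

gcd(51311, 9373):
  51311 = 5·9373 + 4446
  9373 = 2·4446 + 481
  4446 = 9·481 + 117
  481 = 4·117 + 13
  117 = 9·13
so gcd(51311, 9373) = 13.

13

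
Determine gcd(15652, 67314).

26

gcd(67314, 15652) = 26  (67314 = 4×15652 + 4706, 15652 = 3×4706 + 1534, 4706 = 3×1534 + 104, 1534 = 14×104 + 78, 104 = 1×78 + 26, 78 = 3×26).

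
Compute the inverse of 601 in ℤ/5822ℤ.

gcd(5822, 601) = 1  (5822 = 9*601 + 413, 601 = 1*413 + 188, 413 = 2*188 + 37, 188 = 5*37 + 3, 37 = 12*3 + 1, 3 = 3*1).
Back-substituting, 601*(-1889) + 5822*(195) = 1.
So 601*-1889 ≡ 1 (mod 5822), and -1889 mod 5822 = 3933.

3933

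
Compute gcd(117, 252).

9

gcd(252, 117) = 9  (252 = 2·117 + 18, 117 = 6·18 + 9, 18 = 2·9).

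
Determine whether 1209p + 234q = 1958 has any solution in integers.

no

gcd(1209, 234) = 39  (1209 = 5×234 + 39, 234 = 6×39).
39 does not divide 1958 (remainder 8), so no integer solutions.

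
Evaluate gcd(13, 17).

gcd(17, 13):
  17 = 1*13 + 4
  13 = 3*4 + 1
  4 = 4*1
so gcd(17, 13) = 1.

1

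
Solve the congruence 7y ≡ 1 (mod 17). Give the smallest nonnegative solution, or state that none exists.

gcd(17, 7) = 1.
1 divides 1, so solutions exist.
By Bézout, 7×(5) + 17×(-2) = 1.
So 7×(5) ≡ 1 (mod 17); multiply by 1: y ≡ 5 (mod 17).
Smallest nonnegative: y = 5 mod 17 = 5.

5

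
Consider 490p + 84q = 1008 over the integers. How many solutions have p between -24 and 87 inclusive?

19

gcd(490, 84) = 14  (490 = 5×84 + 70, 84 = 1×70 + 14, 70 = 5×14).
Back-substituting, 490×(-1) + 84×(6) = 14.
Scale by 72: particular solution (-72, 432); reduce p mod 6: (0, 12).
General solution: p = 0 + 6t, q = 12 - 35t for integer t.
-24 ≤ 0 + 6t ≤ 87 gives t ∈ [-4, 14], which is 19 values.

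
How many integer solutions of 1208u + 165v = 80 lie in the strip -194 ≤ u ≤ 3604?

23

gcd(1208, 165) = 1  (1208 = 7·165 + 53, 165 = 3·53 + 6, 53 = 8·6 + 5, 6 = 1·5 + 1, 5 = 5·1).
Back-substituting, 1208·(-28) + 165·(205) = 1.
Scale by 80: particular solution (-2240, 16400); reduce u mod 165: (70, -512).
General solution: u = 70 + 165t, v = -512 - 1208t for integer t.
-194 ≤ 70 + 165t ≤ 3604 gives t ∈ [-1, 21], which is 23 values.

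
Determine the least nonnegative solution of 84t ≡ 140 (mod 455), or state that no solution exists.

45

gcd(455, 84):
  455 = 5×84 + 35
  84 = 2×35 + 14
  35 = 2×14 + 7
  14 = 2×7
so gcd(455, 84) = 7.
7 divides 140, so solutions exist.
Back-substitute for Bézout coefficients:
  7 = 35 - 2×14
  ... = 84×(-27) + 455×(5)
So 84×(-27) ≡ 7 (mod 455); multiply by 20: t ≡ -540 (mod 65).
Smallest nonnegative: t = -540 mod 65 = 45.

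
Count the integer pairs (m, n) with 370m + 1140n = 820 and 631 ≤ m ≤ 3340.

gcd(1140, 370):
  1140 = 3·370 + 30
  370 = 12·30 + 10
  30 = 3·10
so gcd(1140, 370) = 10.
Back-substitute for Bézout coefficients:
  10 = 370 - 12·30
  ... = 370·(37) + 1140·(-12)
Scale by 82: particular solution (3034, -984); reduce m mod 114: (70, -22).
General solution: m = 70 + 114t, n = -22 - 37t for integer t.
631 ≤ 70 + 114t ≤ 3340 gives t ∈ [5, 28], which is 24 values.

24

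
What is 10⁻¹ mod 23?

7

gcd(23, 10):
  23 = 2*10 + 3
  10 = 3*3 + 1
  3 = 3*1
so gcd(23, 10) = 1.
Back-substitute for Bézout coefficients:
  1 = 10 - 3*3
  ... = 10*(7) + 23*(-3)
So 10*7 ≡ 1 (mod 23), and 7 mod 23 = 7.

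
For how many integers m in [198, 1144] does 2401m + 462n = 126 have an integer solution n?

gcd(2401, 462) = 7.
By Bézout, 2401×(-5) + 462×(26) = 7.
Particular solution: (42, -218).
General solution: m = 42 + 66t, n = -218 - 343t for integer t.
198 ≤ 42 + 66t ≤ 1144 gives t ∈ [3, 16], which is 14 values.

14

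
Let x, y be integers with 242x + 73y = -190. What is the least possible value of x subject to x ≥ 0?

33

gcd(242, 73):
  242 = 3·73 + 23
  73 = 3·23 + 4
  23 = 5·4 + 3
  4 = 1·3 + 1
  3 = 3·1
so gcd(242, 73) = 1.
1 divides -190, so solutions exist.
Back-substitute for Bézout coefficients:
  1 = 4 - 1·3
  ... = 242·(-19) + 73·(63)
Scale by -190/1 = -190: (x₀, y₀) = (3610, -11970).
General solution: x = 3610 + 73t, y = -11970 - 242t for integer t.
x ≥ 0: smallest is 3610 mod 73 = 33 (at t = -49), with y = -112.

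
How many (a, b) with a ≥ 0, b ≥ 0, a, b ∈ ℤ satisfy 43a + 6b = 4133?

gcd(43, 6) = 1  (43 = 7×6 + 1, 6 = 6×1).
Back-substituting, 43×(1) + 6×(-7) = 1.
Scale by 4133: one solution is (4133, -28931). Reduce a mod 6: (5, 653).
General: a = 5 + 6t, b = 653 - 43t.
a ≥ 0 ⇒ t ≥ 0; b ≥ 0 ⇒ t ≤ 15. So t ∈ [0, 15]: 16 solutions.

16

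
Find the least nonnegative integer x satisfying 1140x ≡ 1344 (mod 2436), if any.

14

gcd(2436, 1140) = 12.
12 divides 1344, so solutions exist.
By Bézout, 1140*(-47) + 2436*(22) = 12.
So 1140*(-47) ≡ 12 (mod 2436); multiply by 112: x ≡ -5264 (mod 203).
Smallest nonnegative: x = -5264 mod 203 = 14.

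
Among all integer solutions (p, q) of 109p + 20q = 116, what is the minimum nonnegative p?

4

gcd(109, 20) = 1.
1 divides 116, so solutions exist.
By Bézout, 109·(9) + 20·(-49) = 1.
Scale by 116/1 = 116: (p₀, q₀) = (1044, -5684).
General solution: p = 1044 + 20t, q = -5684 - 109t for integer t.
p ≥ 0: smallest is 1044 mod 20 = 4 (at t = -52), with q = -16.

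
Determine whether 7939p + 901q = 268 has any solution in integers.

no

gcd(7939, 901) = 17  (7939 = 8*901 + 731, 901 = 1*731 + 170, 731 = 4*170 + 51, 170 = 3*51 + 17, 51 = 3*17).
17 does not divide 268 (remainder 13), so no integer solutions.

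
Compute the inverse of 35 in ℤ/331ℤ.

227

gcd(331, 35):
  331 = 9×35 + 16
  35 = 2×16 + 3
  16 = 5×3 + 1
  3 = 3×1
so gcd(331, 35) = 1.
Back-substitute for Bézout coefficients:
  1 = 16 - 5×3
  ... = 35×(-104) + 331×(11)
So 35×-104 ≡ 1 (mod 331), and -104 mod 331 = 227.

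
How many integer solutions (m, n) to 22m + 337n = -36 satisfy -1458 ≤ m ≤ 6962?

25

gcd(337, 22):
  337 = 15×22 + 7
  22 = 3×7 + 1
  7 = 7×1
so gcd(337, 22) = 1.
Back-substitute for Bézout coefficients:
  1 = 22 - 3×7
  ... = 22×(46) + 337×(-3)
Scale by -36: particular solution (-1656, 108); reduce m mod 337: (29, -2).
General solution: m = 29 + 337t, n = -2 - 22t for integer t.
-1458 ≤ 29 + 337t ≤ 6962 gives t ∈ [-4, 20], which is 25 values.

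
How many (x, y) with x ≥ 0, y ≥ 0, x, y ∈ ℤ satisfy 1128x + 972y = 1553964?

17

gcd(1128, 972) = 12.
By Bézout, 1128×(25) + 972×(-29) = 12.
One solution: (17, 1579).
General: x = 17 + 81t, y = 1579 - 94t.
x ≥ 0 ⇒ t ≥ 0; y ≥ 0 ⇒ t ≤ 16. So t ∈ [0, 16]: 17 solutions.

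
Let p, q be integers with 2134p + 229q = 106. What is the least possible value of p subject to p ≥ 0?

14

gcd(2134, 229) = 1  (2134 = 9·229 + 73, 229 = 3·73 + 10, 73 = 7·10 + 3, 10 = 3·3 + 1, 3 = 3·1).
1 divides 106, so solutions exist.
Back-substituting, 2134·(-69) + 229·(643) = 1.
Scale by 106/1 = 106: (p₀, q₀) = (-7314, 68158).
General solution: p = -7314 + 229t, q = 68158 - 2134t for integer t.
p ≥ 0: smallest is -7314 mod 229 = 14 (at t = 32), with q = -130.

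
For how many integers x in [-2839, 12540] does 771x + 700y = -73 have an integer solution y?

gcd(771, 700):
  771 = 1×700 + 71
  700 = 9×71 + 61
  71 = 1×61 + 10
  61 = 6×10 + 1
  10 = 10×1
so gcd(771, 700) = 1.
Back-substitute for Bézout coefficients:
  1 = 61 - 6×10
  ... = 771×(-69) + 700×(76)
Scale by -73: particular solution (5037, -5548); reduce x mod 700: (137, -151).
General solution: x = 137 + 700t, y = -151 - 771t for integer t.
-2839 ≤ 137 + 700t ≤ 12540 gives t ∈ [-4, 17], which is 22 values.

22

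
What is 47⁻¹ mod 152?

55

gcd(152, 47) = 1.
By Bézout, 47*(55) + 152*(-17) = 1.
So 47*55 ≡ 1 (mod 152), and 55 mod 152 = 55.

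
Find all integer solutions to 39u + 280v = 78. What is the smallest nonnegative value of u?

gcd(280, 39) = 1.
1 divides 78, so solutions exist.
By Bézout, 39×(79) + 280×(-11) = 1.
Scale by 78/1 = 78: (u₀, v₀) = (6162, -858).
General solution: u = 6162 + 280t, v = -858 - 39t for integer t.
u ≥ 0: smallest is 6162 mod 280 = 2 (at t = -22), with v = 0.

2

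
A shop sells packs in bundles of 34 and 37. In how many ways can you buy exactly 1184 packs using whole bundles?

Need nonnegative integers with 34j + 37k = 1184.
gcd(34, 37) = 1, and 34·(12) + 37·(-11) = 1.
So (j₀, k₀) = (14208, -13024); general j = 14208 + 37t, k = -13024 - 34t.
j ≥ 0 ⇒ t ≥ -384; k ≥ 0 ⇒ t ≤ -384. That's 1 value of t.

1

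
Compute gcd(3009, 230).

gcd(3009, 230):
  3009 = 13*230 + 19
  230 = 12*19 + 2
  19 = 9*2 + 1
  2 = 2*1
so gcd(3009, 230) = 1.

1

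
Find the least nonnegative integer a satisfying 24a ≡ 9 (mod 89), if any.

56

gcd(89, 24) = 1  (89 = 3×24 + 17, 24 = 1×17 + 7, 17 = 2×7 + 3, 7 = 2×3 + 1, 3 = 3×1).
1 divides 9, so solutions exist.
Back-substituting, 24×(26) + 89×(-7) = 1.
So 24×(26) ≡ 1 (mod 89); multiply by 9: a ≡ 234 (mod 89).
Smallest nonnegative: a = 234 mod 89 = 56.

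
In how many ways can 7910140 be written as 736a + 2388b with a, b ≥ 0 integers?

18

gcd(2388, 736) = 4.
By Bézout, 736×(-146) + 2388×(45) = 4.
One solution: (433, 3179).
General: a = 433 + 597t, b = 3179 - 184t.
a ≥ 0 ⇒ t ≥ 0; b ≥ 0 ⇒ t ≤ 17. So t ∈ [0, 17]: 18 solutions.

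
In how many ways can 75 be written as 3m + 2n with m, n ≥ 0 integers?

13

gcd(3, 2):
  3 = 1×2 + 1
  2 = 2×1
so gcd(3, 2) = 1.
Back-substitute for Bézout coefficients:
  1 = 3 - 1×2
  ... = 3×(1) + 2×(-1)
Scale by 75: one solution is (75, -75). Reduce m mod 2: (1, 36).
General: m = 1 + 2t, n = 36 - 3t.
m ≥ 0 ⇒ t ≥ 0; n ≥ 0 ⇒ t ≤ 12. So t ∈ [0, 12]: 13 solutions.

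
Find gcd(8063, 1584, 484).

11

gcd(8063, 1584) = 11.
gcd(11, 484) = 11.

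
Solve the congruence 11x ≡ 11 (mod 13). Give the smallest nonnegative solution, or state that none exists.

1

gcd(13, 11) = 1.
1 divides 11, so solutions exist.
By Bézout, 11·(6) + 13·(-5) = 1.
So 11·(6) ≡ 1 (mod 13); multiply by 11: x ≡ 66 (mod 13).
Smallest nonnegative: x = 66 mod 13 = 1.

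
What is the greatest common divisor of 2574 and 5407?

gcd(5407, 2574):
  5407 = 2*2574 + 259
  2574 = 9*259 + 243
  259 = 1*243 + 16
  243 = 15*16 + 3
  16 = 5*3 + 1
  3 = 3*1
so gcd(5407, 2574) = 1.

1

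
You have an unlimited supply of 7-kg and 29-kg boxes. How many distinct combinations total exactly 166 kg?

1

Need nonnegative integers with 7j + 29k = 166.
gcd(7, 29) = 1, and 7·(-4) + 29·(1) = 1.
So (j₀, k₀) = (-664, 166); general j = -664 + 29t, k = 166 - 7t.
j ≥ 0 ⇒ t ≥ 23; k ≥ 0 ⇒ t ≤ 23. That's 1 value of t.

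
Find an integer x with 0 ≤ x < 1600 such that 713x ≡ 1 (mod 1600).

gcd(1600, 713) = 1  (1600 = 2×713 + 174, 713 = 4×174 + 17, 174 = 10×17 + 4, 17 = 4×4 + 1, 4 = 4×1).
Back-substituting, 713×(377) + 1600×(-168) = 1.
So 713×377 ≡ 1 (mod 1600), and 377 mod 1600 = 377.

377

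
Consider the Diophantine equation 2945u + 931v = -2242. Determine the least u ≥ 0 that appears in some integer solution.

22

gcd(2945, 931):
  2945 = 3×931 + 152
  931 = 6×152 + 19
  152 = 8×19
so gcd(2945, 931) = 19.
19 divides -2242, so solutions exist.
Back-substitute for Bézout coefficients:
  19 = 931 - 6×152
  ... = 2945×(-6) + 931×(19)
Scale by -2242/19 = -118: (u₀, v₀) = (708, -2242).
General solution: u = 708 + 49t, v = -2242 - 155t for integer t.
u ≥ 0: smallest is 708 mod 49 = 22 (at t = -14), with v = -72.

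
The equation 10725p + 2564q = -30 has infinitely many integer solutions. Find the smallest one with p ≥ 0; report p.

1230

gcd(10725, 2564):
  10725 = 4·2564 + 469
  2564 = 5·469 + 219
  469 = 2·219 + 31
  219 = 7·31 + 2
  31 = 15·2 + 1
  2 = 2·1
so gcd(10725, 2564) = 1.
1 divides -30, so solutions exist.
Back-substitute for Bézout coefficients:
  1 = 31 - 15·2
  ... = 10725·(1241) + 2564·(-5191)
Scale by -30/1 = -30: (p₀, q₀) = (-37230, 155730).
General solution: p = -37230 + 2564t, q = 155730 - 10725t for integer t.
p ≥ 0: smallest is -37230 mod 2564 = 1230 (at t = 15), with q = -5145.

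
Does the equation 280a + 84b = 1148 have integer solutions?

gcd(280, 84) = 28  (280 = 3×84 + 28, 84 = 3×28).
28 divides 1148, so integer solutions exist.

yes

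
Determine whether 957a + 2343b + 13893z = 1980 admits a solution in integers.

yes

gcd(2343, 957):
  2343 = 2×957 + 429
  957 = 2×429 + 99
  429 = 4×99 + 33
  99 = 3×33
so gcd(2343, 957) = 33.
gcd(33, 13893) = 33.
33 divides 1980, so integer solutions exist.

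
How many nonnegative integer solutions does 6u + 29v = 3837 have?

gcd(29, 6) = 1  (29 = 4·6 + 5, 6 = 1·5 + 1, 5 = 5·1).
Back-substituting, 6·(5) + 29·(-1) = 1.
Scale by 3837: one solution is (19185, -3837). Reduce u mod 29: (16, 129).
General: u = 16 + 29t, v = 129 - 6t.
u ≥ 0 ⇒ t ≥ 0; v ≥ 0 ⇒ t ≤ 21. So t ∈ [0, 21]: 22 solutions.

22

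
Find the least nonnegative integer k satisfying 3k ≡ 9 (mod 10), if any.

3

gcd(10, 3) = 1  (10 = 3×3 + 1, 3 = 3×1).
1 divides 9, so solutions exist.
Back-substituting, 3×(-3) + 10×(1) = 1.
So 3×(-3) ≡ 1 (mod 10); multiply by 9: k ≡ -27 (mod 10).
Smallest nonnegative: k = -27 mod 10 = 3.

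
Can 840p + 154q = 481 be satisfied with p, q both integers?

no

gcd(840, 154) = 14  (840 = 5×154 + 70, 154 = 2×70 + 14, 70 = 5×14).
14 does not divide 481 (remainder 5), so no integer solutions.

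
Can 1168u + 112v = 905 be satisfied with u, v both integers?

gcd(1168, 112) = 16  (1168 = 10·112 + 48, 112 = 2·48 + 16, 48 = 3·16).
16 does not divide 905 (remainder 9), so no integer solutions.

no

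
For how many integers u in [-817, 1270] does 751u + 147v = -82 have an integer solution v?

gcd(751, 147) = 1  (751 = 5×147 + 16, 147 = 9×16 + 3, 16 = 5×3 + 1, 3 = 3×1).
Back-substituting, 751×(46) + 147×(-235) = 1.
Scale by -82: particular solution (-3772, 19270); reduce u mod 147: (50, -256).
General solution: u = 50 + 147t, v = -256 - 751t for integer t.
-817 ≤ 50 + 147t ≤ 1270 gives t ∈ [-5, 8], which is 14 values.

14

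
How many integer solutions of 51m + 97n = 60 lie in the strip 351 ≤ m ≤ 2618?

23

gcd(97, 51):
  97 = 1*51 + 46
  51 = 1*46 + 5
  46 = 9*5 + 1
  5 = 5*1
so gcd(97, 51) = 1.
Back-substitute for Bézout coefficients:
  1 = 46 - 9*5
  ... = 51*(-19) + 97*(10)
Scale by 60: particular solution (-1140, 600); reduce m mod 97: (24, -12).
General solution: m = 24 + 97t, n = -12 - 51t for integer t.
351 ≤ 24 + 97t ≤ 2618 gives t ∈ [4, 26], which is 23 values.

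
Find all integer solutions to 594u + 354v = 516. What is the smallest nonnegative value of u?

11

gcd(594, 354):
  594 = 1·354 + 240
  354 = 1·240 + 114
  240 = 2·114 + 12
  114 = 9·12 + 6
  12 = 2·6
so gcd(594, 354) = 6.
6 divides 516, so solutions exist.
Back-substitute for Bézout coefficients:
  6 = 114 - 9·12
  ... = 594·(-28) + 354·(47)
Scale by 516/6 = 86: (u₀, v₀) = (-2408, 4042).
General solution: u = -2408 + 59t, v = 4042 - 99t for integer t.
u ≥ 0: smallest is -2408 mod 59 = 11 (at t = 41), with v = -17.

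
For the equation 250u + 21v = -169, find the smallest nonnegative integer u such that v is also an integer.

gcd(250, 21):
  250 = 11·21 + 19
  21 = 1·19 + 2
  19 = 9·2 + 1
  2 = 2·1
so gcd(250, 21) = 1.
1 divides -169, so solutions exist.
Back-substitute for Bézout coefficients:
  1 = 19 - 9·2
  ... = 250·(10) + 21·(-119)
Scale by -169/1 = -169: (u₀, v₀) = (-1690, 20111).
General solution: u = -1690 + 21t, v = 20111 - 250t for integer t.
u ≥ 0: smallest is -1690 mod 21 = 11 (at t = 81), with v = -139.

11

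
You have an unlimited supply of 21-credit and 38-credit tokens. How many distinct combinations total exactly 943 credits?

Need nonnegative integers with 21j + 38k = 943.
gcd(21, 38) = 1, and 21·(-9) + 38·(5) = 1.
So (j₀, k₀) = (-8487, 4715); general j = -8487 + 38t, k = 4715 - 21t.
j ≥ 0 ⇒ t ≥ 224; k ≥ 0 ⇒ t ≤ 224. That's 1 value of t.

1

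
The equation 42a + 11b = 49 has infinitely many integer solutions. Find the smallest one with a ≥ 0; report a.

gcd(42, 11):
  42 = 3×11 + 9
  11 = 1×9 + 2
  9 = 4×2 + 1
  2 = 2×1
so gcd(42, 11) = 1.
1 divides 49, so solutions exist.
Back-substitute for Bézout coefficients:
  1 = 9 - 4×2
  ... = 42×(5) + 11×(-19)
Scale by 49/1 = 49: (a₀, b₀) = (245, -931).
General solution: a = 245 + 11t, b = -931 - 42t for integer t.
a ≥ 0: smallest is 245 mod 11 = 3 (at t = -22), with b = -7.

3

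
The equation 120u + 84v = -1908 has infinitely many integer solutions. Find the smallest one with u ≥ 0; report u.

3

gcd(120, 84):
  120 = 1·84 + 36
  84 = 2·36 + 12
  36 = 3·12
so gcd(120, 84) = 12.
12 divides -1908, so solutions exist.
Back-substitute for Bézout coefficients:
  12 = 84 - 2·36
  ... = 120·(-2) + 84·(3)
Scale by -1908/12 = -159: (u₀, v₀) = (318, -477).
General solution: u = 318 + 7t, v = -477 - 10t for integer t.
u ≥ 0: smallest is 318 mod 7 = 3 (at t = -45), with v = -27.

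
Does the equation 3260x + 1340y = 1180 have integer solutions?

gcd(3260, 1340) = 20  (3260 = 2×1340 + 580, 1340 = 2×580 + 180, 580 = 3×180 + 40, 180 = 4×40 + 20, 40 = 2×20).
20 divides 1180, so integer solutions exist.

yes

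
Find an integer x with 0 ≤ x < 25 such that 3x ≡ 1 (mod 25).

17

gcd(25, 3) = 1.
By Bézout, 3*(-8) + 25*(1) = 1.
So 3*-8 ≡ 1 (mod 25), and -8 mod 25 = 17.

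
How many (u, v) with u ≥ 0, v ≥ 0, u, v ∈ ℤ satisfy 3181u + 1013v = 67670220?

21

gcd(3181, 1013) = 1.
By Bézout, 3181·(-107) + 1013·(336) = 1.
One solution: (769, 64387).
General: u = 769 + 1013t, v = 64387 - 3181t.
u ≥ 0 ⇒ t ≥ 0; v ≥ 0 ⇒ t ≤ 20. So t ∈ [0, 20]: 21 solutions.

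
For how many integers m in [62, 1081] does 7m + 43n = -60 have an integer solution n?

23

gcd(43, 7) = 1  (43 = 6·7 + 1, 7 = 7·1).
Back-substituting, 7·(-6) + 43·(1) = 1.
Scale by -60: particular solution (360, -60); reduce m mod 43: (16, -4).
General solution: m = 16 + 43t, n = -4 - 7t for integer t.
62 ≤ 16 + 43t ≤ 1081 gives t ∈ [2, 24], which is 23 values.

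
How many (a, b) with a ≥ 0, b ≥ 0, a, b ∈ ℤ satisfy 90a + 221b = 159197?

8

gcd(221, 90) = 1  (221 = 2×90 + 41, 90 = 2×41 + 8, 41 = 5×8 + 1, 8 = 8×1).
Back-substituting, 90×(-27) + 221×(11) = 1.
Scale by 159197: one solution is (-4298319, 1751167). Reduce a mod 221: (131, 667).
General: a = 131 + 221t, b = 667 - 90t.
a ≥ 0 ⇒ t ≥ 0; b ≥ 0 ⇒ t ≤ 7. So t ∈ [0, 7]: 8 solutions.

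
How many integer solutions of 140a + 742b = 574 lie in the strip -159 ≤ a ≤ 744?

gcd(742, 140) = 14  (742 = 5*140 + 42, 140 = 3*42 + 14, 42 = 3*14).
Back-substituting, 140*(16) + 742*(-3) = 14.
Scale by 41: particular solution (656, -123); reduce a mod 53: (20, -3).
General solution: a = 20 + 53t, b = -3 - 10t for integer t.
-159 ≤ 20 + 53t ≤ 744 gives t ∈ [-3, 13], which is 17 values.

17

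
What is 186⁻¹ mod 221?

101

gcd(221, 186):
  221 = 1·186 + 35
  186 = 5·35 + 11
  35 = 3·11 + 2
  11 = 5·2 + 1
  2 = 2·1
so gcd(221, 186) = 1.
Back-substitute for Bézout coefficients:
  1 = 11 - 5·2
  ... = 186·(101) + 221·(-85)
So 186·101 ≡ 1 (mod 221), and 101 mod 221 = 101.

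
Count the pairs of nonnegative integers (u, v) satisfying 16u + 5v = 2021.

gcd(16, 5):
  16 = 3*5 + 1
  5 = 5*1
so gcd(16, 5) = 1.
Back-substitute for Bézout coefficients:
  1 = 16 - 3*5
  ... = 16*(1) + 5*(-3)
Scale by 2021: one solution is (2021, -6063). Reduce u mod 5: (1, 401).
General: u = 1 + 5t, v = 401 - 16t.
u ≥ 0 ⇒ t ≥ 0; v ≥ 0 ⇒ t ≤ 25. So t ∈ [0, 25]: 26 solutions.

26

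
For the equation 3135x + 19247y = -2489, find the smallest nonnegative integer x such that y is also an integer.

871

gcd(19247, 3135):
  19247 = 6*3135 + 437
  3135 = 7*437 + 76
  437 = 5*76 + 57
  76 = 1*57 + 19
  57 = 3*19
so gcd(19247, 3135) = 19.
19 divides -2489, so solutions exist.
Back-substitute for Bézout coefficients:
  19 = 76 - 1*57
  ... = 3135*(264) + 19247*(-43)
Scale by -2489/19 = -131: (x₀, y₀) = (-34584, 5633).
General solution: x = -34584 + 1013t, y = 5633 - 165t for integer t.
x ≥ 0: smallest is -34584 mod 1013 = 871 (at t = 35), with y = -142.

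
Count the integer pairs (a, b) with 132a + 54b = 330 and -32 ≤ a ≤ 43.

gcd(132, 54) = 6.
By Bézout, 132·(-2) + 54·(5) = 6.
Particular solution: (7, -11).
General solution: a = 7 + 9t, b = -11 - 22t for integer t.
-32 ≤ 7 + 9t ≤ 43 gives t ∈ [-4, 4], which is 9 values.

9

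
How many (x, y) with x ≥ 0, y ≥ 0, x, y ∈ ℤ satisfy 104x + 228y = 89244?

gcd(228, 104) = 4.
By Bézout, 104*(11) + 228*(-5) = 4.
One solution: (36, 375).
General: x = 36 + 57t, y = 375 - 26t.
x ≥ 0 ⇒ t ≥ 0; y ≥ 0 ⇒ t ≤ 14. So t ∈ [0, 14]: 15 solutions.

15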